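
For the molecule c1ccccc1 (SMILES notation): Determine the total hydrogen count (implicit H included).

6

Walk through each heavy atom and fill implicit hydrogens from standard valence (C 4, N 3, O 2, S 2, halogen 1); for lowercase aromatic atoms, an aromatic c carries 1 H when it has two neighbours and 0 H with three, and aromatic n carries 0 H:
  atom 1: aromatic c, 2 neighbours → 1 H
  atom 2: aromatic c, 2 neighbours → 1 H
  atom 3: aromatic c, 2 neighbours → 1 H
  atom 4: aromatic c, 2 neighbours → 1 H
  atom 5: aromatic c, 2 neighbours → 1 H
  atom 6: aromatic c, 2 neighbours → 1 H
Total hydrogens: 6.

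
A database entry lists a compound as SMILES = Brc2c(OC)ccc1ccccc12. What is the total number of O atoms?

1

Scan the SMILES for O atoms (remember two-letter symbols like Cl and Br are single atoms).
Oxygen count: 1.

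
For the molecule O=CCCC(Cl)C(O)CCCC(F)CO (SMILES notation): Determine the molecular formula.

Walk through each heavy atom and fill implicit hydrogens from standard valence (C 4, N 3, O 2, S 2, halogen 1):
  atom 1: O, bond orders sum to 2 (valence 2) → 0 H
  atom 2: C, bond orders sum to 3 (valence 4) → 1 H
  atom 3: C, bond orders sum to 2 (valence 4) → 2 H
  atom 4: C, bond orders sum to 2 (valence 4) → 2 H
  atom 5: C, bond orders sum to 3 (valence 4) → 1 H
  atom 6: Cl (halogen, monovalent) → 0 H
  atom 7: C, bond orders sum to 3 (valence 4) → 1 H
  atom 8: O, bond orders sum to 1 (valence 2) → 1 H
  atom 9: C, bond orders sum to 2 (valence 4) → 2 H
  atom 10: C, bond orders sum to 2 (valence 4) → 2 H
  atom 11: C, bond orders sum to 2 (valence 4) → 2 H
  atom 12: C, bond orders sum to 3 (valence 4) → 1 H
  atom 13: F (halogen, monovalent) → 0 H
  atom 14: C, bond orders sum to 2 (valence 4) → 2 H
  atom 15: O, bond orders sum to 1 (valence 2) → 1 H
Totals → C:10, H:18, Cl:1, F:1, O:3.
In Hill order: C10H18ClFO3.

C10H18ClFO3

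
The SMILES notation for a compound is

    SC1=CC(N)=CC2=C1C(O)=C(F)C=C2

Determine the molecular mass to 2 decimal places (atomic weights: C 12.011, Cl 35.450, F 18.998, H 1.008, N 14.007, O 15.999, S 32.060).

209.24 g/mol

First, the molecular formula is C10H8FNOS (counting implicit H from valence).
  C: 10 × 12.011 = 120.110
  F: 1 × 18.998 = 18.998
  H: 8 × 1.008 = 8.064
  N: 1 × 14.007 = 14.007
  O: 1 × 15.999 = 15.999
  S: 1 × 32.060 = 32.060
Sum: 10×12.011 + 1×18.998 + 8×1.008 + 1×14.007 + 1×15.999 + 1×32.060 = 209.238 → 209.24 g/mol.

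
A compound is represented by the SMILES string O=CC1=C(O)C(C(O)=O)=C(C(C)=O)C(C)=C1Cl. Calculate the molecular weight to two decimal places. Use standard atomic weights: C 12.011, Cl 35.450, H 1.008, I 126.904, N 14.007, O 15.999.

First, the molecular formula is C11H9ClO5 (counting implicit H from valence).
  C: 11 × 12.011 = 132.121
  Cl: 1 × 35.450 = 35.450
  H: 9 × 1.008 = 9.072
  O: 5 × 15.999 = 79.995
Sum: 11×12.011 + 1×35.450 + 9×1.008 + 5×15.999 = 256.638 → 256.64 g/mol.

256.64 g/mol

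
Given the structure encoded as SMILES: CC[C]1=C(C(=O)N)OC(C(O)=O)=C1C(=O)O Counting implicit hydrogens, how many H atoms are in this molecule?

Walk through each heavy atom and fill implicit hydrogens from standard valence (C 4, N 3, O 2, S 2, halogen 1):
  atom 1: C, bond orders sum to 1 (valence 4) → 3 H
  atom 2: C, bond orders sum to 2 (valence 4) → 2 H
  atom 3: C with explicit H count 0
  atom 4: C, bond orders sum to 4 (valence 4) → 0 H
  atom 5: C, bond orders sum to 4 (valence 4) → 0 H
  atom 6: O, bond orders sum to 2 (valence 2) → 0 H
  atom 7: N, bond orders sum to 1 (valence 3) → 2 H
  atom 8: O, bond orders sum to 2 (valence 2) → 0 H
  atom 9: C, bond orders sum to 4 (valence 4) → 0 H
  atom 10: C, bond orders sum to 4 (valence 4) → 0 H
  atom 11: O, bond orders sum to 1 (valence 2) → 1 H
  atom 12: O, bond orders sum to 2 (valence 2) → 0 H
  atom 13: C, bond orders sum to 4 (valence 4) → 0 H
  atom 14: C, bond orders sum to 4 (valence 4) → 0 H
  atom 15: O, bond orders sum to 2 (valence 2) → 0 H
  atom 16: O, bond orders sum to 1 (valence 2) → 1 H
Total hydrogens: 9.

9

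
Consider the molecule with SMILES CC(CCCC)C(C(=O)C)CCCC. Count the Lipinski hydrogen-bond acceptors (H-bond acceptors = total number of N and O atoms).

1

N atoms: 0; O atoms: 1.
Lipinski HBA = 0 + 1 = 1.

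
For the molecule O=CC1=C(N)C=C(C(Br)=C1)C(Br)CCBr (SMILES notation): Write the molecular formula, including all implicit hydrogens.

C10H10Br3NO

Walk through each heavy atom and fill implicit hydrogens from standard valence (C 4, N 3, O 2, S 2, halogen 1):
  atom 1: O, bond orders sum to 2 (valence 2) → 0 H
  atom 2: C, bond orders sum to 3 (valence 4) → 1 H
  atom 3: C, bond orders sum to 4 (valence 4) → 0 H
  atom 4: C, bond orders sum to 4 (valence 4) → 0 H
  atom 5: N, bond orders sum to 1 (valence 3) → 2 H
  atom 6: C, bond orders sum to 3 (valence 4) → 1 H
  atom 7: C, bond orders sum to 4 (valence 4) → 0 H
  atom 8: C, bond orders sum to 4 (valence 4) → 0 H
  atom 9: Br (halogen, monovalent) → 0 H
  atom 10: C, bond orders sum to 3 (valence 4) → 1 H
  atom 11: C, bond orders sum to 3 (valence 4) → 1 H
  atom 12: Br (halogen, monovalent) → 0 H
  atom 13: C, bond orders sum to 2 (valence 4) → 2 H
  atom 14: C, bond orders sum to 2 (valence 4) → 2 H
  atom 15: Br (halogen, monovalent) → 0 H
Totals → C:10, H:10, Br:3, N:1, O:1.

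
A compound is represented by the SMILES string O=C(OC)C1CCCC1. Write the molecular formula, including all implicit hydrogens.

Walk through each heavy atom and fill implicit hydrogens from standard valence (C 4, N 3, O 2, S 2, halogen 1):
  atom 1: O, bond orders sum to 2 (valence 2) → 0 H
  atom 2: C, bond orders sum to 4 (valence 4) → 0 H
  atom 3: O, bond orders sum to 2 (valence 2) → 0 H
  atom 4: C, bond orders sum to 1 (valence 4) → 3 H
  atom 5: C, bond orders sum to 3 (valence 4) → 1 H
  atom 6: C, bond orders sum to 2 (valence 4) → 2 H
  atom 7: C, bond orders sum to 2 (valence 4) → 2 H
  atom 8: C, bond orders sum to 2 (valence 4) → 2 H
  atom 9: C, bond orders sum to 2 (valence 4) → 2 H
Totals → C:7, H:12, O:2.
In Hill order: C7H12O2.

C7H12O2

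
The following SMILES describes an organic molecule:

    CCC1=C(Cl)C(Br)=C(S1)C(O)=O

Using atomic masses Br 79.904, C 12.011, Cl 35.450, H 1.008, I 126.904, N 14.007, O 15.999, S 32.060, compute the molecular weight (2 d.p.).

269.54 g/mol

First, the molecular formula is C7H6BrClO2S (counting implicit H from valence).
  Br: 1 × 79.904 = 79.904
  C: 7 × 12.011 = 84.077
  Cl: 1 × 35.450 = 35.450
  H: 6 × 1.008 = 6.048
  O: 2 × 15.999 = 31.998
  S: 1 × 32.060 = 32.060
Sum: 1×79.904 + 7×12.011 + 1×35.450 + 6×1.008 + 2×15.999 + 1×32.060 = 269.537 → 269.54 g/mol.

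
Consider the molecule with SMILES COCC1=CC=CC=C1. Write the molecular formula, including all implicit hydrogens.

C8H10O

Walk through each heavy atom and fill implicit hydrogens from standard valence (C 4, N 3, O 2, S 2, halogen 1):
  atom 1: C, bond orders sum to 1 (valence 4) → 3 H
  atom 2: O, bond orders sum to 2 (valence 2) → 0 H
  atom 3: C, bond orders sum to 2 (valence 4) → 2 H
  atom 4: C, bond orders sum to 4 (valence 4) → 0 H
  atom 5: C, bond orders sum to 3 (valence 4) → 1 H
  atom 6: C, bond orders sum to 3 (valence 4) → 1 H
  atom 7: C, bond orders sum to 3 (valence 4) → 1 H
  atom 8: C, bond orders sum to 3 (valence 4) → 1 H
  atom 9: C, bond orders sum to 3 (valence 4) → 1 H
Totals → C:8, H:10, O:1.
In Hill order: C8H10O.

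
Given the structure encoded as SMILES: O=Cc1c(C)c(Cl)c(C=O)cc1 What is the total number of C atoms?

Count every carbon token in the SMILES (each C, including those in ring-closure positions and inside branches).
Carbon count: 9.

9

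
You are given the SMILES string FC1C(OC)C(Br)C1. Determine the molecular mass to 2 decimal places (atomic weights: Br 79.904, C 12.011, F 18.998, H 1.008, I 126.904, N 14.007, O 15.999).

First, the molecular formula is C5H8BrFO (counting implicit H from valence).
  Br: 1 × 79.904 = 79.904
  C: 5 × 12.011 = 60.055
  F: 1 × 18.998 = 18.998
  H: 8 × 1.008 = 8.064
  O: 1 × 15.999 = 15.999
Sum: 1×79.904 + 5×12.011 + 1×18.998 + 8×1.008 + 1×15.999 = 183.020 → 183.02 g/mol.

183.02 g/mol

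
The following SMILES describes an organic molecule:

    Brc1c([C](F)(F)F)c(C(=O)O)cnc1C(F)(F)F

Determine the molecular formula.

Walk through each heavy atom and fill implicit hydrogens from standard valence (C 4, N 3, O 2, S 2, halogen 1); for lowercase aromatic atoms, an aromatic c carries 1 H when it has two neighbours and 0 H with three, and aromatic n carries 0 H:
  atom 1: Br (halogen, monovalent) → 0 H
  atom 2: aromatic c, 3 neighbours → 0 H
  atom 3: aromatic c, 3 neighbours → 0 H
  atom 4: C with explicit H count 0
  atom 5: F (halogen, monovalent) → 0 H
  atom 6: F (halogen, monovalent) → 0 H
  atom 7: F (halogen, monovalent) → 0 H
  atom 8: aromatic c, 3 neighbours → 0 H
  atom 9: C, bond orders sum to 4 (valence 4) → 0 H
  atom 10: O, bond orders sum to 2 (valence 2) → 0 H
  atom 11: O, bond orders sum to 1 (valence 2) → 1 H
  atom 12: aromatic c, 2 neighbours → 1 H
  atom 13: aromatic n, 2 neighbours → 0 H
  atom 14: aromatic c, 3 neighbours → 0 H
  atom 15: C, bond orders sum to 4 (valence 4) → 0 H
  atom 16: F (halogen, monovalent) → 0 H
  atom 17: F (halogen, monovalent) → 0 H
  atom 18: F (halogen, monovalent) → 0 H
Totals → C:8, H:2, Br:1, F:6, N:1, O:2.
In Hill order: C8H2BrF6NO2.

C8H2BrF6NO2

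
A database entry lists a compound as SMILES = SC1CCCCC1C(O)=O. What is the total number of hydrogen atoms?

Walk through each heavy atom and fill implicit hydrogens from standard valence (C 4, N 3, O 2, S 2, halogen 1):
  atom 1: S, bond orders sum to 1 (valence 2) → 1 H
  atom 2: C, bond orders sum to 3 (valence 4) → 1 H
  atom 3: C, bond orders sum to 2 (valence 4) → 2 H
  atom 4: C, bond orders sum to 2 (valence 4) → 2 H
  atom 5: C, bond orders sum to 2 (valence 4) → 2 H
  atom 6: C, bond orders sum to 2 (valence 4) → 2 H
  atom 7: C, bond orders sum to 3 (valence 4) → 1 H
  atom 8: C, bond orders sum to 4 (valence 4) → 0 H
  atom 9: O, bond orders sum to 1 (valence 2) → 1 H
  atom 10: O, bond orders sum to 2 (valence 2) → 0 H
Total hydrogens: 12.

12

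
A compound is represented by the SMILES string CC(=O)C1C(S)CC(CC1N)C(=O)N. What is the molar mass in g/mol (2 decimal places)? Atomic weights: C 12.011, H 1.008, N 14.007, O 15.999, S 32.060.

216.30 g/mol

First, the molecular formula is C9H16N2O2S (counting implicit H from valence).
  C: 9 × 12.011 = 108.099
  H: 16 × 1.008 = 16.128
  N: 2 × 14.007 = 28.014
  O: 2 × 15.999 = 31.998
  S: 1 × 32.060 = 32.060
Sum: 9×12.011 + 16×1.008 + 2×14.007 + 2×15.999 + 1×32.060 = 216.299 → 216.30 g/mol.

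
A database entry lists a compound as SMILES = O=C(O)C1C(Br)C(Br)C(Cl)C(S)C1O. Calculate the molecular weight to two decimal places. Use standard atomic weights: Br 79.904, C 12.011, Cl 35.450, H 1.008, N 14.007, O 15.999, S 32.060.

368.46 g/mol

First, the molecular formula is C7H9Br2ClO3S (counting implicit H from valence).
  Br: 2 × 79.904 = 159.808
  C: 7 × 12.011 = 84.077
  Cl: 1 × 35.450 = 35.450
  H: 9 × 1.008 = 9.072
  O: 3 × 15.999 = 47.997
  S: 1 × 32.060 = 32.060
Sum: 2×79.904 + 7×12.011 + 1×35.450 + 9×1.008 + 3×15.999 + 1×32.060 = 368.464 → 368.46 g/mol.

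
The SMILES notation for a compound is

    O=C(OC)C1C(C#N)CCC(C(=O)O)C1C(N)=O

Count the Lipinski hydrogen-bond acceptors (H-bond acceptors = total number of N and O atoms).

7

N atoms: 2; O atoms: 5.
Lipinski HBA = 2 + 5 = 7.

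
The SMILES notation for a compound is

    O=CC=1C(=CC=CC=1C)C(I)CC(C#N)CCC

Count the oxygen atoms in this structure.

1

Scan the SMILES for O atoms (remember two-letter symbols like Cl and Br are single atoms).
Oxygen count: 1.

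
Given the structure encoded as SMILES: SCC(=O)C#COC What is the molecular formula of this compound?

C5H6O2S

Walk through each heavy atom and fill implicit hydrogens from standard valence (C 4, N 3, O 2, S 2, halogen 1):
  atom 1: S, bond orders sum to 1 (valence 2) → 1 H
  atom 2: C, bond orders sum to 2 (valence 4) → 2 H
  atom 3: C, bond orders sum to 4 (valence 4) → 0 H
  atom 4: O, bond orders sum to 2 (valence 2) → 0 H
  atom 5: C, bond orders sum to 4 (valence 4) → 0 H
  atom 6: C, bond orders sum to 4 (valence 4) → 0 H
  atom 7: O, bond orders sum to 2 (valence 2) → 0 H
  atom 8: C, bond orders sum to 1 (valence 4) → 3 H
Totals → C:5, H:6, O:2, S:1.
In Hill order: C5H6O2S.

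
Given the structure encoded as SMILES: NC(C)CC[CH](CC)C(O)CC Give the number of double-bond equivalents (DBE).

Molecular formula: C10H23NO.
DoU = (2C + 2 + N − H − X) / 2, where X is the halogen count and O/S are ignored.
    = (2·10 + 2 + 1 − 23 − 0) / 2 = 0 / 2 = 0.

0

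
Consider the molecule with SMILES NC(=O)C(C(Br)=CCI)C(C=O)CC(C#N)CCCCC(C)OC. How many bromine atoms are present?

Scan the SMILES for Br atoms (remember two-letter symbols like Cl and Br are single atoms).
Bromine count: 1.

1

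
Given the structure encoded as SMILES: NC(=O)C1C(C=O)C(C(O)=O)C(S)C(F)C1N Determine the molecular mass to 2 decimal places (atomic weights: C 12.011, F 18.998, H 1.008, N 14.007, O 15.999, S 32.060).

264.27 g/mol

First, the molecular formula is C9H13FN2O4S (counting implicit H from valence).
  C: 9 × 12.011 = 108.099
  F: 1 × 18.998 = 18.998
  H: 13 × 1.008 = 13.104
  N: 2 × 14.007 = 28.014
  O: 4 × 15.999 = 63.996
  S: 1 × 32.060 = 32.060
Sum: 9×12.011 + 1×18.998 + 13×1.008 + 2×14.007 + 4×15.999 + 1×32.060 = 264.271 → 264.27 g/mol.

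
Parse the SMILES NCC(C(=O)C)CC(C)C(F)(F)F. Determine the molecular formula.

Walk through each heavy atom and fill implicit hydrogens from standard valence (C 4, N 3, O 2, S 2, halogen 1):
  atom 1: N, bond orders sum to 1 (valence 3) → 2 H
  atom 2: C, bond orders sum to 2 (valence 4) → 2 H
  atom 3: C, bond orders sum to 3 (valence 4) → 1 H
  atom 4: C, bond orders sum to 4 (valence 4) → 0 H
  atom 5: O, bond orders sum to 2 (valence 2) → 0 H
  atom 6: C, bond orders sum to 1 (valence 4) → 3 H
  atom 7: C, bond orders sum to 2 (valence 4) → 2 H
  atom 8: C, bond orders sum to 3 (valence 4) → 1 H
  atom 9: C, bond orders sum to 1 (valence 4) → 3 H
  atom 10: C, bond orders sum to 4 (valence 4) → 0 H
  atom 11: F (halogen, monovalent) → 0 H
  atom 12: F (halogen, monovalent) → 0 H
  atom 13: F (halogen, monovalent) → 0 H
Totals → C:8, H:14, F:3, N:1, O:1.

C8H14F3NO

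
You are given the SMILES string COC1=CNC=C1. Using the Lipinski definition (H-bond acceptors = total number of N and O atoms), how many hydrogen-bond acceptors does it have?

N atoms: 1; O atoms: 1.
Lipinski HBA = 1 + 1 = 2.

2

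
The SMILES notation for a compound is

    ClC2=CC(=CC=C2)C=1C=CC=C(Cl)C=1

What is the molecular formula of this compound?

Walk through each heavy atom and fill implicit hydrogens from standard valence (C 4, N 3, O 2, S 2, halogen 1):
  atom 1: Cl (halogen, monovalent) → 0 H
  atom 2: C, bond orders sum to 4 (valence 4) → 0 H
  atom 3: C, bond orders sum to 3 (valence 4) → 1 H
  atom 4: C, bond orders sum to 4 (valence 4) → 0 H
  atom 5: C, bond orders sum to 3 (valence 4) → 1 H
  atom 6: C, bond orders sum to 3 (valence 4) → 1 H
  atom 7: C, bond orders sum to 3 (valence 4) → 1 H
  atom 8: C, bond orders sum to 4 (valence 4) → 0 H
  atom 9: C, bond orders sum to 3 (valence 4) → 1 H
  atom 10: C, bond orders sum to 3 (valence 4) → 1 H
  atom 11: C, bond orders sum to 3 (valence 4) → 1 H
  atom 12: C, bond orders sum to 4 (valence 4) → 0 H
  atom 13: Cl (halogen, monovalent) → 0 H
  atom 14: C, bond orders sum to 3 (valence 4) → 1 H
Totals → C:12, H:8, Cl:2.

C12H8Cl2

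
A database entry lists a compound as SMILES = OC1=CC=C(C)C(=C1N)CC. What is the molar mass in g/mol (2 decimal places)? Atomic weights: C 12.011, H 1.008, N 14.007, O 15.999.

151.21 g/mol

First, the molecular formula is C9H13NO (counting implicit H from valence).
  C: 9 × 12.011 = 108.099
  H: 13 × 1.008 = 13.104
  N: 1 × 14.007 = 14.007
  O: 1 × 15.999 = 15.999
Sum: 9×12.011 + 13×1.008 + 1×14.007 + 1×15.999 = 151.209 → 151.21 g/mol.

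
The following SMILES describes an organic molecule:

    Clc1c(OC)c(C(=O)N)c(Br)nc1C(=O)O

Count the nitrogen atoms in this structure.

Scan the SMILES for N atoms (remember two-letter symbols like Cl and Br are single atoms).
Nitrogen count: 2.

2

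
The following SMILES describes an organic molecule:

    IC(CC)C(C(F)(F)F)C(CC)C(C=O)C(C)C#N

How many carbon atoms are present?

13

Count every carbon token in the SMILES (each C, including those in ring-closure positions and inside branches).
Carbon count: 13.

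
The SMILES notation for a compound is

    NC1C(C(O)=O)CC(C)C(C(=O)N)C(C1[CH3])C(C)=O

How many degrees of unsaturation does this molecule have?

4

Degree of unsaturation = (number of rings) + (number of π bonds).
Ring closures in the SMILES: 1.
π bonds: 3 double bonds (each 1 DoU) → 3 DoU from unsaturation.
Total DoU = 1 + 3 = 4.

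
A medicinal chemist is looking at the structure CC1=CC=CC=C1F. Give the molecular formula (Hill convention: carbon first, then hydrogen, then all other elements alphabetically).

Walk through each heavy atom and fill implicit hydrogens from standard valence (C 4, N 3, O 2, S 2, halogen 1):
  atom 1: C, bond orders sum to 1 (valence 4) → 3 H
  atom 2: C, bond orders sum to 4 (valence 4) → 0 H
  atom 3: C, bond orders sum to 3 (valence 4) → 1 H
  atom 4: C, bond orders sum to 3 (valence 4) → 1 H
  atom 5: C, bond orders sum to 3 (valence 4) → 1 H
  atom 6: C, bond orders sum to 3 (valence 4) → 1 H
  atom 7: C, bond orders sum to 4 (valence 4) → 0 H
  atom 8: F (halogen, monovalent) → 0 H
Totals → C:7, H:7, F:1.

C7H7F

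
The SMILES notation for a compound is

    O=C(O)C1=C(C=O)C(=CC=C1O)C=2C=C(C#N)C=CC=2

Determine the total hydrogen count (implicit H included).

9

Walk through each heavy atom and fill implicit hydrogens from standard valence (C 4, N 3, O 2, S 2, halogen 1):
  atom 1: O, bond orders sum to 2 (valence 2) → 0 H
  atom 2: C, bond orders sum to 4 (valence 4) → 0 H
  atom 3: O, bond orders sum to 1 (valence 2) → 1 H
  atom 4: C, bond orders sum to 4 (valence 4) → 0 H
  atom 5: C, bond orders sum to 4 (valence 4) → 0 H
  atom 6: C, bond orders sum to 3 (valence 4) → 1 H
  atom 7: O, bond orders sum to 2 (valence 2) → 0 H
  atom 8: C, bond orders sum to 4 (valence 4) → 0 H
  atom 9: C, bond orders sum to 3 (valence 4) → 1 H
  atom 10: C, bond orders sum to 3 (valence 4) → 1 H
  atom 11: C, bond orders sum to 4 (valence 4) → 0 H
  atom 12: O, bond orders sum to 1 (valence 2) → 1 H
  atom 13: C, bond orders sum to 4 (valence 4) → 0 H
  atom 14: C, bond orders sum to 3 (valence 4) → 1 H
  atom 15: C, bond orders sum to 4 (valence 4) → 0 H
  atom 16: C, bond orders sum to 4 (valence 4) → 0 H
  atom 17: N, bond orders sum to 3 (valence 3) → 0 H
  atom 18: C, bond orders sum to 3 (valence 4) → 1 H
  atom 19: C, bond orders sum to 3 (valence 4) → 1 H
  atom 20: C, bond orders sum to 3 (valence 4) → 1 H
Total hydrogens: 9.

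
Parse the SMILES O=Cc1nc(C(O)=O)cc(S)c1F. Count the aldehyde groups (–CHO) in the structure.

The aldehyde motif appears at heavy-atom position 2 in the SMILES.
Other groups present: 1 carboxylic acid, 1 thiol.
Aldehyde count: 1.

1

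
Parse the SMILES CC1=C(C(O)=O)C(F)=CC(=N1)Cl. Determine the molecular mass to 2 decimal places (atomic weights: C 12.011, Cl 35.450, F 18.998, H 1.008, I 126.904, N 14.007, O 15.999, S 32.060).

First, the molecular formula is C7H5ClFNO2 (counting implicit H from valence).
  C: 7 × 12.011 = 84.077
  Cl: 1 × 35.450 = 35.450
  F: 1 × 18.998 = 18.998
  H: 5 × 1.008 = 5.040
  N: 1 × 14.007 = 14.007
  O: 2 × 15.999 = 31.998
Sum: 7×12.011 + 1×35.450 + 1×18.998 + 5×1.008 + 1×14.007 + 2×15.999 = 189.570 → 189.57 g/mol.

189.57 g/mol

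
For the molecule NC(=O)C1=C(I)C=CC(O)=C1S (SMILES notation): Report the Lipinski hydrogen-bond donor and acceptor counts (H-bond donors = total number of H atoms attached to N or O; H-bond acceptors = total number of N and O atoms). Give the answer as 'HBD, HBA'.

3, 3

Donors: find every N or O and count the H atoms it carries.
  atom 1 (N): bond orders sum to 1 → 2 H
  atom 3 (O): bond orders sum to 2 → 0 H
  atom 10 (O): bond orders sum to 1 → 1 H
Lipinski HBD = 3.
Acceptors: N atoms = 1, O atoms = 2 → HBA = 3.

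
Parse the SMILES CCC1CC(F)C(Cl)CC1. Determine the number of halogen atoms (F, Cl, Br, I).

Halogen atoms appear at heavy-atom positions 6, 8 (1×Cl, 1×F).
Halogen count: 2.

2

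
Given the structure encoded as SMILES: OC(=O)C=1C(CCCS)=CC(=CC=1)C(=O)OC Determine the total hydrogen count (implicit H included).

14

Walk through each heavy atom and fill implicit hydrogens from standard valence (C 4, N 3, O 2, S 2, halogen 1):
  atom 1: O, bond orders sum to 1 (valence 2) → 1 H
  atom 2: C, bond orders sum to 4 (valence 4) → 0 H
  atom 3: O, bond orders sum to 2 (valence 2) → 0 H
  atom 4: C, bond orders sum to 4 (valence 4) → 0 H
  atom 5: C, bond orders sum to 4 (valence 4) → 0 H
  atom 6: C, bond orders sum to 2 (valence 4) → 2 H
  atom 7: C, bond orders sum to 2 (valence 4) → 2 H
  atom 8: C, bond orders sum to 2 (valence 4) → 2 H
  atom 9: S, bond orders sum to 1 (valence 2) → 1 H
  atom 10: C, bond orders sum to 3 (valence 4) → 1 H
  atom 11: C, bond orders sum to 4 (valence 4) → 0 H
  atom 12: C, bond orders sum to 3 (valence 4) → 1 H
  atom 13: C, bond orders sum to 3 (valence 4) → 1 H
  atom 14: C, bond orders sum to 4 (valence 4) → 0 H
  atom 15: O, bond orders sum to 2 (valence 2) → 0 H
  atom 16: O, bond orders sum to 2 (valence 2) → 0 H
  atom 17: C, bond orders sum to 1 (valence 4) → 3 H
Total hydrogens: 14.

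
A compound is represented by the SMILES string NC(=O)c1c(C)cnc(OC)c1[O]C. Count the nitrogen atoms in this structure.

Scan the SMILES for N atoms (remember two-letter symbols like Cl and Br are single atoms).
Nitrogen count: 2.

2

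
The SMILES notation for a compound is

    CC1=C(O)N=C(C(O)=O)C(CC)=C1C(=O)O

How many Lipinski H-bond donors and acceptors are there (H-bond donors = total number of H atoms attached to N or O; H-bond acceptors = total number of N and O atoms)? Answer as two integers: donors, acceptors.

3, 6

Donors: find every N or O and count the H atoms it carries.
  atom 4 (O): bond orders sum to 1 → 1 H
  atom 5 (N): bond orders sum to 3 → 0 H
  atom 8 (O): bond orders sum to 1 → 1 H
  atom 9 (O): bond orders sum to 2 → 0 H
  atom 15 (O): bond orders sum to 2 → 0 H
  atom 16 (O): bond orders sum to 1 → 1 H
Lipinski HBD = 3.
Acceptors: N atoms = 1, O atoms = 5 → HBA = 6.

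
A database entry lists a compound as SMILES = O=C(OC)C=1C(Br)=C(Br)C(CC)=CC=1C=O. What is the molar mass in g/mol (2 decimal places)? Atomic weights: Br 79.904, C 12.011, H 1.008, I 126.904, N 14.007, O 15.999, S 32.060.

First, the molecular formula is C11H10Br2O3 (counting implicit H from valence).
  Br: 2 × 79.904 = 159.808
  C: 11 × 12.011 = 132.121
  H: 10 × 1.008 = 10.080
  O: 3 × 15.999 = 47.997
Sum: 2×79.904 + 11×12.011 + 10×1.008 + 3×15.999 = 350.006 → 350.01 g/mol.

350.01 g/mol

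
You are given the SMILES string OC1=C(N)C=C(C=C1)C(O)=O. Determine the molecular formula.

Walk through each heavy atom and fill implicit hydrogens from standard valence (C 4, N 3, O 2, S 2, halogen 1):
  atom 1: O, bond orders sum to 1 (valence 2) → 1 H
  atom 2: C, bond orders sum to 4 (valence 4) → 0 H
  atom 3: C, bond orders sum to 4 (valence 4) → 0 H
  atom 4: N, bond orders sum to 1 (valence 3) → 2 H
  atom 5: C, bond orders sum to 3 (valence 4) → 1 H
  atom 6: C, bond orders sum to 4 (valence 4) → 0 H
  atom 7: C, bond orders sum to 3 (valence 4) → 1 H
  atom 8: C, bond orders sum to 3 (valence 4) → 1 H
  atom 9: C, bond orders sum to 4 (valence 4) → 0 H
  atom 10: O, bond orders sum to 1 (valence 2) → 1 H
  atom 11: O, bond orders sum to 2 (valence 2) → 0 H
Totals → C:7, H:7, N:1, O:3.
In Hill order: C7H7NO3.

C7H7NO3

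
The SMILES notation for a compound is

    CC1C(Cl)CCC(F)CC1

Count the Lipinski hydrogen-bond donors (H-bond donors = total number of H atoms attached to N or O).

Donors: find every N or O and count the H atoms it carries.
  (no N or O atoms present)
Lipinski HBD = 0.

0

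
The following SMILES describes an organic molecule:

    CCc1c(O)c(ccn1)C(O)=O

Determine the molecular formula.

Walk through each heavy atom and fill implicit hydrogens from standard valence (C 4, N 3, O 2, S 2, halogen 1); for lowercase aromatic atoms, an aromatic c carries 1 H when it has two neighbours and 0 H with three, and aromatic n carries 0 H:
  atom 1: C, bond orders sum to 1 (valence 4) → 3 H
  atom 2: C, bond orders sum to 2 (valence 4) → 2 H
  atom 3: aromatic c, 3 neighbours → 0 H
  atom 4: aromatic c, 3 neighbours → 0 H
  atom 5: O, bond orders sum to 1 (valence 2) → 1 H
  atom 6: aromatic c, 3 neighbours → 0 H
  atom 7: aromatic c, 2 neighbours → 1 H
  atom 8: aromatic c, 2 neighbours → 1 H
  atom 9: aromatic n, 2 neighbours → 0 H
  atom 10: C, bond orders sum to 4 (valence 4) → 0 H
  atom 11: O, bond orders sum to 1 (valence 2) → 1 H
  atom 12: O, bond orders sum to 2 (valence 2) → 0 H
Totals → C:8, H:9, N:1, O:3.
In Hill order: C8H9NO3.

C8H9NO3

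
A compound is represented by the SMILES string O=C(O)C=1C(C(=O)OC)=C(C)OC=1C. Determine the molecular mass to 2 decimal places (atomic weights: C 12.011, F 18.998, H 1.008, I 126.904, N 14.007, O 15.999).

First, the molecular formula is C9H10O5 (counting implicit H from valence).
  C: 9 × 12.011 = 108.099
  H: 10 × 1.008 = 10.080
  O: 5 × 15.999 = 79.995
Sum: 9×12.011 + 10×1.008 + 5×15.999 = 198.174 → 198.17 g/mol.

198.17 g/mol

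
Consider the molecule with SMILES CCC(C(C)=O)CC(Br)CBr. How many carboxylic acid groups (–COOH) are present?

Scan the SMILES for the carboxylic acid motif — none present.
Groups that are present: 1 ketone.

0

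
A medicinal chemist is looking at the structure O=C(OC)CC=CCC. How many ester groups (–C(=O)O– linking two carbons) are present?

The ester motif appears at heavy-atom position 2 in the SMILES.
Other groups present: 1 alkene.
Ester count: 1.

1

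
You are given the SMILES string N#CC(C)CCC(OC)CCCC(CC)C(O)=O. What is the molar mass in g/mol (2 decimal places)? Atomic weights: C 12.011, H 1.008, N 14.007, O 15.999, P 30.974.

First, the molecular formula is C14H25NO3 (counting implicit H from valence).
  C: 14 × 12.011 = 168.154
  H: 25 × 1.008 = 25.200
  N: 1 × 14.007 = 14.007
  O: 3 × 15.999 = 47.997
Sum: 14×12.011 + 25×1.008 + 1×14.007 + 3×15.999 = 255.358 → 255.36 g/mol.

255.36 g/mol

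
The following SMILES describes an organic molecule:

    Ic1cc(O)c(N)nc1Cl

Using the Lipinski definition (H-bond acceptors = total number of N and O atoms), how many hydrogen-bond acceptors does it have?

N atoms: 2; O atoms: 1.
Lipinski HBA = 2 + 1 = 3.

3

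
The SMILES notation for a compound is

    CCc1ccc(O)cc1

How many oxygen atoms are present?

1

Scan the SMILES for O atoms (remember two-letter symbols like Cl and Br are single atoms).
Oxygen count: 1.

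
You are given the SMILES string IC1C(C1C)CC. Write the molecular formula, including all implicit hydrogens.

C6H11I

Walk through each heavy atom and fill implicit hydrogens from standard valence (C 4, N 3, O 2, S 2, halogen 1):
  atom 1: I (halogen, monovalent) → 0 H
  atom 2: C, bond orders sum to 3 (valence 4) → 1 H
  atom 3: C, bond orders sum to 3 (valence 4) → 1 H
  atom 4: C, bond orders sum to 3 (valence 4) → 1 H
  atom 5: C, bond orders sum to 1 (valence 4) → 3 H
  atom 6: C, bond orders sum to 2 (valence 4) → 2 H
  atom 7: C, bond orders sum to 1 (valence 4) → 3 H
Totals → C:6, H:11, I:1.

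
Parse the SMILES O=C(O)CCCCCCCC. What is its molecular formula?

Walk through each heavy atom and fill implicit hydrogens from standard valence (C 4, N 3, O 2, S 2, halogen 1):
  atom 1: O, bond orders sum to 2 (valence 2) → 0 H
  atom 2: C, bond orders sum to 4 (valence 4) → 0 H
  atom 3: O, bond orders sum to 1 (valence 2) → 1 H
  atom 4: C, bond orders sum to 2 (valence 4) → 2 H
  atom 5: C, bond orders sum to 2 (valence 4) → 2 H
  atom 6: C, bond orders sum to 2 (valence 4) → 2 H
  atom 7: C, bond orders sum to 2 (valence 4) → 2 H
  atom 8: C, bond orders sum to 2 (valence 4) → 2 H
  atom 9: C, bond orders sum to 2 (valence 4) → 2 H
  atom 10: C, bond orders sum to 2 (valence 4) → 2 H
  atom 11: C, bond orders sum to 1 (valence 4) → 3 H
Totals → C:9, H:18, O:2.
In Hill order: C9H18O2.

C9H18O2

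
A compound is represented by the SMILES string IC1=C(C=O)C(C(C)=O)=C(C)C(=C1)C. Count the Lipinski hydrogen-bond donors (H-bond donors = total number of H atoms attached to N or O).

Donors: find every N or O and count the H atoms it carries.
  atom 5 (O): bond orders sum to 2 → 0 H
  atom 9 (O): bond orders sum to 2 → 0 H
Lipinski HBD = 0.

0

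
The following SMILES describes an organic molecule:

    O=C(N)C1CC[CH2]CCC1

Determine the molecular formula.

Walk through each heavy atom and fill implicit hydrogens from standard valence (C 4, N 3, O 2, S 2, halogen 1):
  atom 1: O, bond orders sum to 2 (valence 2) → 0 H
  atom 2: C, bond orders sum to 4 (valence 4) → 0 H
  atom 3: N, bond orders sum to 1 (valence 3) → 2 H
  atom 4: C, bond orders sum to 3 (valence 4) → 1 H
  atom 5: C, bond orders sum to 2 (valence 4) → 2 H
  atom 6: C, bond orders sum to 2 (valence 4) → 2 H
  atom 7: C with explicit H count 2
  atom 8: C, bond orders sum to 2 (valence 4) → 2 H
  atom 9: C, bond orders sum to 2 (valence 4) → 2 H
  atom 10: C, bond orders sum to 2 (valence 4) → 2 H
Totals → C:8, H:15, N:1, O:1.

C8H15NO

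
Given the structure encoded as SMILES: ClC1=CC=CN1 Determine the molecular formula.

Walk through each heavy atom and fill implicit hydrogens from standard valence (C 4, N 3, O 2, S 2, halogen 1):
  atom 1: Cl (halogen, monovalent) → 0 H
  atom 2: C, bond orders sum to 4 (valence 4) → 0 H
  atom 3: C, bond orders sum to 3 (valence 4) → 1 H
  atom 4: C, bond orders sum to 3 (valence 4) → 1 H
  atom 5: C, bond orders sum to 3 (valence 4) → 1 H
  atom 6: N, bond orders sum to 2 (valence 3) → 1 H
Totals → C:4, H:4, Cl:1, N:1.
In Hill order: C4H4ClN.

C4H4ClN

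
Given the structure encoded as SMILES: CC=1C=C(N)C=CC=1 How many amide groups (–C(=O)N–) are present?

Scan the SMILES for the amide motif — none present.
Groups that are present: 1 primary amine.

0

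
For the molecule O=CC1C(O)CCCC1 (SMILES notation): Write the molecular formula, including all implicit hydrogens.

Walk through each heavy atom and fill implicit hydrogens from standard valence (C 4, N 3, O 2, S 2, halogen 1):
  atom 1: O, bond orders sum to 2 (valence 2) → 0 H
  atom 2: C, bond orders sum to 3 (valence 4) → 1 H
  atom 3: C, bond orders sum to 3 (valence 4) → 1 H
  atom 4: C, bond orders sum to 3 (valence 4) → 1 H
  atom 5: O, bond orders sum to 1 (valence 2) → 1 H
  atom 6: C, bond orders sum to 2 (valence 4) → 2 H
  atom 7: C, bond orders sum to 2 (valence 4) → 2 H
  atom 8: C, bond orders sum to 2 (valence 4) → 2 H
  atom 9: C, bond orders sum to 2 (valence 4) → 2 H
Totals → C:7, H:12, O:2.
In Hill order: C7H12O2.

C7H12O2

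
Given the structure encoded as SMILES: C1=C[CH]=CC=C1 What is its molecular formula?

Walk through each heavy atom and fill implicit hydrogens from standard valence (C 4, N 3, O 2, S 2, halogen 1):
  atom 1: C, bond orders sum to 3 (valence 4) → 1 H
  atom 2: C, bond orders sum to 3 (valence 4) → 1 H
  atom 3: C with explicit H count 1
  atom 4: C, bond orders sum to 3 (valence 4) → 1 H
  atom 5: C, bond orders sum to 3 (valence 4) → 1 H
  atom 6: C, bond orders sum to 3 (valence 4) → 1 H
Totals → C:6, H:6.
In Hill order: C6H6.

C6H6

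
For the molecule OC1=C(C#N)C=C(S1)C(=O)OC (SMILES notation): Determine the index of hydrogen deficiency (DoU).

6

Molecular formula: C7H5NO3S.
DoU = (2C + 2 + N − H − X) / 2, where X is the halogen count and O/S are ignored.
    = (2·7 + 2 + 1 − 5 − 0) / 2 = 12 / 2 = 6.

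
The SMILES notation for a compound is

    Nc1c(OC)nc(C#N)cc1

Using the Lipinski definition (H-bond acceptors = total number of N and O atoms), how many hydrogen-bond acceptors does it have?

N atoms: 3; O atoms: 1.
Lipinski HBA = 3 + 1 = 4.

4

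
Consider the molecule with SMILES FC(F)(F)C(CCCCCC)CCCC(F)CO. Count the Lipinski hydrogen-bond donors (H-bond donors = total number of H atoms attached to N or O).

1

Donors: find every N or O and count the H atoms it carries.
  atom 18 (O): bond orders sum to 1 → 1 H
Lipinski HBD = 1.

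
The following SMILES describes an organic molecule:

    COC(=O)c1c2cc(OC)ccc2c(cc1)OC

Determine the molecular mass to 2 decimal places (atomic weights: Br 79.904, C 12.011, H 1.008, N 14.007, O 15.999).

First, the molecular formula is C14H14O4 (counting implicit H from valence).
  C: 14 × 12.011 = 168.154
  H: 14 × 1.008 = 14.112
  O: 4 × 15.999 = 63.996
Sum: 14×12.011 + 14×1.008 + 4×15.999 = 246.262 → 246.26 g/mol.

246.26 g/mol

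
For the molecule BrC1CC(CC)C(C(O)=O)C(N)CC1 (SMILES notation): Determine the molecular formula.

Walk through each heavy atom and fill implicit hydrogens from standard valence (C 4, N 3, O 2, S 2, halogen 1):
  atom 1: Br (halogen, monovalent) → 0 H
  atom 2: C, bond orders sum to 3 (valence 4) → 1 H
  atom 3: C, bond orders sum to 2 (valence 4) → 2 H
  atom 4: C, bond orders sum to 3 (valence 4) → 1 H
  atom 5: C, bond orders sum to 2 (valence 4) → 2 H
  atom 6: C, bond orders sum to 1 (valence 4) → 3 H
  atom 7: C, bond orders sum to 3 (valence 4) → 1 H
  atom 8: C, bond orders sum to 4 (valence 4) → 0 H
  atom 9: O, bond orders sum to 1 (valence 2) → 1 H
  atom 10: O, bond orders sum to 2 (valence 2) → 0 H
  atom 11: C, bond orders sum to 3 (valence 4) → 1 H
  atom 12: N, bond orders sum to 1 (valence 3) → 2 H
  atom 13: C, bond orders sum to 2 (valence 4) → 2 H
  atom 14: C, bond orders sum to 2 (valence 4) → 2 H
Totals → C:10, H:18, Br:1, N:1, O:2.

C10H18BrNO2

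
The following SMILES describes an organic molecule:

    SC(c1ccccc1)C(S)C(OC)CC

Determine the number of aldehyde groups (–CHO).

Scan the SMILES for the aldehyde motif — none present.
Groups that are present: 1 ether, 2 thiol.

0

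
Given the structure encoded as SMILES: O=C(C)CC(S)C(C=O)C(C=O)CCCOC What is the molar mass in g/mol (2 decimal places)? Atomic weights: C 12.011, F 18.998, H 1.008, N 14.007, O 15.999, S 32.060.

260.35 g/mol

First, the molecular formula is C12H20O4S (counting implicit H from valence).
  C: 12 × 12.011 = 144.132
  H: 20 × 1.008 = 20.160
  O: 4 × 15.999 = 63.996
  S: 1 × 32.060 = 32.060
Sum: 12×12.011 + 20×1.008 + 4×15.999 + 1×32.060 = 260.348 → 260.35 g/mol.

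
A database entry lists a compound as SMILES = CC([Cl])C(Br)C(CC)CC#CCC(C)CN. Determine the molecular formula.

Walk through each heavy atom and fill implicit hydrogens from standard valence (C 4, N 3, O 2, S 2, halogen 1):
  atom 1: C, bond orders sum to 1 (valence 4) → 3 H
  atom 2: C, bond orders sum to 3 (valence 4) → 1 H
  atom 3: Cl with explicit H count 0
  atom 4: C, bond orders sum to 3 (valence 4) → 1 H
  atom 5: Br (halogen, monovalent) → 0 H
  atom 6: C, bond orders sum to 3 (valence 4) → 1 H
  atom 7: C, bond orders sum to 2 (valence 4) → 2 H
  atom 8: C, bond orders sum to 1 (valence 4) → 3 H
  atom 9: C, bond orders sum to 2 (valence 4) → 2 H
  atom 10: C, bond orders sum to 4 (valence 4) → 0 H
  atom 11: C, bond orders sum to 4 (valence 4) → 0 H
  atom 12: C, bond orders sum to 2 (valence 4) → 2 H
  atom 13: C, bond orders sum to 3 (valence 4) → 1 H
  atom 14: C, bond orders sum to 1 (valence 4) → 3 H
  atom 15: C, bond orders sum to 2 (valence 4) → 2 H
  atom 16: N, bond orders sum to 1 (valence 3) → 2 H
Totals → C:13, H:23, Br:1, Cl:1, N:1.

C13H23BrClN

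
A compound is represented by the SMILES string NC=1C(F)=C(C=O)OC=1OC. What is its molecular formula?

Walk through each heavy atom and fill implicit hydrogens from standard valence (C 4, N 3, O 2, S 2, halogen 1):
  atom 1: N, bond orders sum to 1 (valence 3) → 2 H
  atom 2: C, bond orders sum to 4 (valence 4) → 0 H
  atom 3: C, bond orders sum to 4 (valence 4) → 0 H
  atom 4: F (halogen, monovalent) → 0 H
  atom 5: C, bond orders sum to 4 (valence 4) → 0 H
  atom 6: C, bond orders sum to 3 (valence 4) → 1 H
  atom 7: O, bond orders sum to 2 (valence 2) → 0 H
  atom 8: O, bond orders sum to 2 (valence 2) → 0 H
  atom 9: C, bond orders sum to 4 (valence 4) → 0 H
  atom 10: O, bond orders sum to 2 (valence 2) → 0 H
  atom 11: C, bond orders sum to 1 (valence 4) → 3 H
Totals → C:6, H:6, F:1, N:1, O:3.
In Hill order: C6H6FNO3.

C6H6FNO3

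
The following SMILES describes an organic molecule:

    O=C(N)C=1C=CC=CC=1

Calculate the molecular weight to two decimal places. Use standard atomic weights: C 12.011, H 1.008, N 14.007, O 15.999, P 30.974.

First, the molecular formula is C7H7NO (counting implicit H from valence).
  C: 7 × 12.011 = 84.077
  H: 7 × 1.008 = 7.056
  N: 1 × 14.007 = 14.007
  O: 1 × 15.999 = 15.999
Sum: 7×12.011 + 7×1.008 + 1×14.007 + 1×15.999 = 121.139 → 121.14 g/mol.

121.14 g/mol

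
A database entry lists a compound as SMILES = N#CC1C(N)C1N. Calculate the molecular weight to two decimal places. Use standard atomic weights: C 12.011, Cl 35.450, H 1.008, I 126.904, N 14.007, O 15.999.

97.12 g/mol

First, the molecular formula is C4H7N3 (counting implicit H from valence).
  C: 4 × 12.011 = 48.044
  H: 7 × 1.008 = 7.056
  N: 3 × 14.007 = 42.021
Sum: 4×12.011 + 7×1.008 + 3×14.007 = 97.121 → 97.12 g/mol.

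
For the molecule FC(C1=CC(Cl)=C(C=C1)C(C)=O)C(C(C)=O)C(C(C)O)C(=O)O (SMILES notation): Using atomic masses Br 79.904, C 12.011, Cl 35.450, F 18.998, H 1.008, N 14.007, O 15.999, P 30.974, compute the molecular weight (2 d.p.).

First, the molecular formula is C16H18ClFO5 (counting implicit H from valence).
  C: 16 × 12.011 = 192.176
  Cl: 1 × 35.450 = 35.450
  F: 1 × 18.998 = 18.998
  H: 18 × 1.008 = 18.144
  O: 5 × 15.999 = 79.995
Sum: 16×12.011 + 1×35.450 + 1×18.998 + 18×1.008 + 5×15.999 = 344.763 → 344.76 g/mol.

344.76 g/mol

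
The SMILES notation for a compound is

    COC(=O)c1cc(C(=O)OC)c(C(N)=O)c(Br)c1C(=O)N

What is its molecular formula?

C12H11BrN2O6

Walk through each heavy atom and fill implicit hydrogens from standard valence (C 4, N 3, O 2, S 2, halogen 1); for lowercase aromatic atoms, an aromatic c carries 1 H when it has two neighbours and 0 H with three, and aromatic n carries 0 H:
  atom 1: C, bond orders sum to 1 (valence 4) → 3 H
  atom 2: O, bond orders sum to 2 (valence 2) → 0 H
  atom 3: C, bond orders sum to 4 (valence 4) → 0 H
  atom 4: O, bond orders sum to 2 (valence 2) → 0 H
  atom 5: aromatic c, 3 neighbours → 0 H
  atom 6: aromatic c, 2 neighbours → 1 H
  atom 7: aromatic c, 3 neighbours → 0 H
  atom 8: C, bond orders sum to 4 (valence 4) → 0 H
  atom 9: O, bond orders sum to 2 (valence 2) → 0 H
  atom 10: O, bond orders sum to 2 (valence 2) → 0 H
  atom 11: C, bond orders sum to 1 (valence 4) → 3 H
  atom 12: aromatic c, 3 neighbours → 0 H
  atom 13: C, bond orders sum to 4 (valence 4) → 0 H
  atom 14: N, bond orders sum to 1 (valence 3) → 2 H
  atom 15: O, bond orders sum to 2 (valence 2) → 0 H
  atom 16: aromatic c, 3 neighbours → 0 H
  atom 17: Br (halogen, monovalent) → 0 H
  atom 18: aromatic c, 3 neighbours → 0 H
  atom 19: C, bond orders sum to 4 (valence 4) → 0 H
  atom 20: O, bond orders sum to 2 (valence 2) → 0 H
  atom 21: N, bond orders sum to 1 (valence 3) → 2 H
Totals → C:12, H:11, Br:1, N:2, O:6.
In Hill order: C12H11BrN2O6.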